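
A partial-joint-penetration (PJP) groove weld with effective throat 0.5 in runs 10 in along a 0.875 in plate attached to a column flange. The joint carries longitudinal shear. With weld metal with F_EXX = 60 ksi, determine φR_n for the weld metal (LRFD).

Effective throat (given) t_e = 0.5 in.
A_we = 0.5 × 10 = 5 in².
F_nw = 0.6 F_EXX = 36 ksi.
φR_n = 0.75 × 36 × 5 = 135 kip.

φR_n ≈ 135 kip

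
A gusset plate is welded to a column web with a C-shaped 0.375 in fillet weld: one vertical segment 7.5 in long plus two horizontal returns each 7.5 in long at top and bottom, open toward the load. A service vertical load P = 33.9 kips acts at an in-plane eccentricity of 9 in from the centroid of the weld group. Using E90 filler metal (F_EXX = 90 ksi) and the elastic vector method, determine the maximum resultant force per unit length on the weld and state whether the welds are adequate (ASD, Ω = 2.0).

Total weld length L_w = 22.5 in. Treat welds as unit-width lines.
Centroid: x̄ = 2×7.5×3.75 / 22.5 = 2.5 in from the vertical weld.
Polar moment about centroid: J = I_x + I_y = [7.5³/12 + 2×7.5×3.75²] + [7.5×2.5² + 2(7.5³/12 + 7.5×1.25²)] = 386.7 in³.
Direct shear f_v = P/L_w = 33.9 / 22.5 = 1.507 kip/in (vertical).
Torsion M = P·e = 33.9 × 9 = 305.1 kip·in.
Critical point at (x, y) = (5, 3.75) from centroid. f_tx = M·y/J = 2.959 kip/in; f_ty = M·x/J = 3.945 kip/in.
Resultant f_max = √[f_tx² + (f_v + f_ty)²] = √[2.959² + (1.507 + 3.945)²] = 6.202 kip/in.
Capacity per unit length: r_n/Ω = (1/2.0) × 0.6 × 90 × (0.707 × 0.375) = 7.158 kip/in.
6.202 ≤ 7.158 → adequate.

f_max ≈ 6.2 kip/in; adequate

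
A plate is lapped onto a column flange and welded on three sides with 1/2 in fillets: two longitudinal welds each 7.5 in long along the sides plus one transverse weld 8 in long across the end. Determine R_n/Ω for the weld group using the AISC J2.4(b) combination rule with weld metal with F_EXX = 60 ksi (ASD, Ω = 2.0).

t_e = 0.707 × 0.5 = 0.3535 in.
R_nwl = 0.6 × 60 × 0.3535 × 15 = 190.9 kip (longitudinal, 2 welds).
R_nwt = 0.6 × 60 × 0.3535 × 8 = 101.8 kip (transverse, base value).
(i) R_nwl + R_nwt = 292.7 kip; (ii) 0.85 R_nwl + 1.5 R_nwt = 315 kip.
R_n = max = 315 kip [governs: (ii)]; R_n/Ω = 157.5 kip.

R_n/Ω ≈ 157 kip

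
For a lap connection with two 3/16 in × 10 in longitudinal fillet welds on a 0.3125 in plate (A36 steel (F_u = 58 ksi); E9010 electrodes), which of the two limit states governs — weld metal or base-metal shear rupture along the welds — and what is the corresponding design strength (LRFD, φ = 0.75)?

φR_n ≈ 107 kips (weld metal governs)

E90XX → F_EXX = 90 ksi.
t_e = 0.707 × 0.1875 = 0.1326 in; L = 20 in.
Weld metal: φR_n = 0.75 × 0.6 × 90 × 0.1326 × 20 = 107.4 kips.
Base metal (shear rupture): φR_n = 0.75 × 0.6 × 58 × 0.3125 × 20 = 163.1 kips.
Governing: weld metal.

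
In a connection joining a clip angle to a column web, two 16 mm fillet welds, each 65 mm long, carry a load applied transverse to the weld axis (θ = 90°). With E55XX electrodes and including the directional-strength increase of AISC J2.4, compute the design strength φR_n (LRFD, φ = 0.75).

φR_n ≈ 546 kN

E55XX → F_EXX = 550 MPa.
t_e = 0.707 × 16 = 11.31 mm; A_we = 11.31 × 130 = 1471 mm².
Directional factor: 1.0 + 0.5 sin^1.5(90°) = 1.5.
F_nw = 0.6 × 550 × 1.5 = 495 MPa.
φR_n = 0.75 × 495 × 1471 × 10⁻³ = 545.9 kN.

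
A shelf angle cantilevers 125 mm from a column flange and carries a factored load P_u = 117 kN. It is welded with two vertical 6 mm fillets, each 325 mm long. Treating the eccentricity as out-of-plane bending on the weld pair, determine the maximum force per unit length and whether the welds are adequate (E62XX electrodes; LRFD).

f_max ≈ 453 N/mm; adequate

E62XX → F_EXX = 620 MPa.
L_w = 2 × 325 = 650 mm; section modulus (unit throat) S = 2 × L²/6 = 35210 mm².
Direct shear f_v = P/L_w = 117×10³/650 = 180 N/mm.
Moment M = P × e = 117×10³ × 125 = 14625000 N·mm; bending f_b = M/S = 415.4 N/mm.
f_max = √(f_v² + f_b²) = √(180² + 415.4²) = 452.7 N/mm.
φr_n = 0.75 × 0.6 × 620 × (0.707 × 6) = 1184 N/mm → adequate.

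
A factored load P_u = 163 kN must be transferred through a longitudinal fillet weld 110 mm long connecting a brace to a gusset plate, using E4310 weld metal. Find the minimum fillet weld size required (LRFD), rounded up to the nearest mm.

E43XX → F_EXX = 430 MPa.
Total weld length L = 110 mm.
Required throat t_e = P_u / (φ × 0.6 F_EXX × L) = 163 / (0.75 × 0.6 × 430 × 110 × 10⁻³) = 7.658 mm.
Required leg w = t_e / 0.707 = 10.83 mm → use 11 mm.

w = 11 mm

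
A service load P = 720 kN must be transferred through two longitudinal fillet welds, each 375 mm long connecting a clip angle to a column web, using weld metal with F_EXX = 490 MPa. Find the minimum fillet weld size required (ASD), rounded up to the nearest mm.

w = 10 mm

Total weld length L = 750 mm.
Required throat t_e = P × Ω / (0.6 F_EXX × L) = 720 × 2.0 / (0.6 × 490 × 750 × 10⁻³) = 6.531 mm.
Required leg w = t_e / 0.707 = 9.237 mm → use 10 mm.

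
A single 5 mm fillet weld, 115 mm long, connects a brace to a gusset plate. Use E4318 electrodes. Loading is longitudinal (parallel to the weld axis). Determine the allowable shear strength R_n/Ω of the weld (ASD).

E43XX → F_EXX = 430 MPa.
Effective throat t_e = 0.707 × 5 = 3.535 mm.
Total length L = 115 mm; A_we = 3.535 × 115 = 406.5 mm².
F_nw = 0.6 F_EXX = 0.6 × 430 = 258 MPa.
R_n = 258 × 406.5 × 10⁻³ = 104.9 kN; R_n/Ω = 104.9/2.0 = 52.44 kN.

R_n/Ω ≈ 52.4 kN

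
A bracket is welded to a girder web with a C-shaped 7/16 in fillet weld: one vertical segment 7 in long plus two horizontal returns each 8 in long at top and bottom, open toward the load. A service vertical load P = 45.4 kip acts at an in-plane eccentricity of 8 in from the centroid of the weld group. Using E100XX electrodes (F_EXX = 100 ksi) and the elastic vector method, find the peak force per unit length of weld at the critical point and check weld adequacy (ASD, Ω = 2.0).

f_max ≈ 7.6 kip/in; adequate

Total weld length L_w = 23 in. Treat welds as unit-width lines.
Centroid: x̄ = 2×8×4 / 23 = 2.783 in from the vertical weld.
Polar moment about centroid: J = I_x + I_y = [7³/12 + 2×8×3.5²] + [7×2.783² + 2(8³/12 + 8×1.217²)] = 387.8 in³.
Direct shear f_v = P/L_w = 45.4 / 23 = 1.974 kip/in (vertical).
Torsion M = P·e = 45.4 × 8 = 363.2 kip·in.
Critical point at (x, y) = (5.217, 3.5) from centroid. f_tx = M·y/J = 3.278 kip/in; f_ty = M·x/J = 4.886 kip/in.
Resultant f_max = √[f_tx² + (f_v + f_ty)²] = √[3.278² + (1.974 + 4.886)²] = 7.603 kip/in.
Capacity per unit length: r_n/Ω = (1/2.0) × 0.6 × 100 × (0.707 × 0.4375) = 9.279 kip/in.
7.603 ≤ 9.279 → adequate.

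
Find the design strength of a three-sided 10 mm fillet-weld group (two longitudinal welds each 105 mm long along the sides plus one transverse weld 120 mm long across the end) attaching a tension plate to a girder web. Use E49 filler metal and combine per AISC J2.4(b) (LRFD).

E49XX → F_EXX = 490 MPa.
t_e = 0.707 × 10 = 7.07 mm.
R_nwl = 0.6 × 490 × 7.07 × 210 × 10⁻³ = 436.5 kN (longitudinal, 2 welds).
R_nwt = 0.6 × 490 × 7.07 × 120 × 10⁻³ = 249.4 kN (transverse, base value).
(i) R_nwl + R_nwt = 685.9 kN; (ii) 0.85 R_nwl + 1.5 R_nwt = 745.2 kN.
R_n = max = 745.2 kN [governs: (ii)]; φR_n = 558.9 kN.

φR_n ≈ 559 kN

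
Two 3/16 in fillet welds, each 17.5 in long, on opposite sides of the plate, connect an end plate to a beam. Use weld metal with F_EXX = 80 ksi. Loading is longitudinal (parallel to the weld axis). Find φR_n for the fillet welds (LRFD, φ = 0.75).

Effective throat t_e = 0.707 × 0.1875 = 0.1326 in.
Total length L = 35 in; A_we = 0.1326 × 35 = 4.64 in².
F_nw = 0.6 F_EXX = 0.6 × 80 = 48 ksi.
φR_n = 0.75 × 48 × 4.64 = 167 kips.

φR_n ≈ 167 kips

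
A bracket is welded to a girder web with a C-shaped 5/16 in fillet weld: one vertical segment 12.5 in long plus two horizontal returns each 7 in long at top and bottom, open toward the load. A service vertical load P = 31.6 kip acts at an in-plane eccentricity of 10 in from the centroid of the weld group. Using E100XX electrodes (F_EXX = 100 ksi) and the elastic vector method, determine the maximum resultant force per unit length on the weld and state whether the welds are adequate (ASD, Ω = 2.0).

Total weld length L_w = 26.5 in. Treat welds as unit-width lines.
Centroid: x̄ = 2×7×3.5 / 26.5 = 1.849 in from the vertical weld.
Polar moment about centroid: J = I_x + I_y = [12.5³/12 + 2×7×6.25²] + [12.5×1.849² + 2(7³/12 + 7×1.651²)] = 847.7 in³.
Direct shear f_v = P/L_w = 31.6 / 26.5 = 1.192 kip/in (vertical).
Torsion M = P·e = 31.6 × 10 = 316 kip·in.
Critical point at (x, y) = (5.151, 6.25) from centroid. f_tx = M·y/J = 2.33 kip/in; f_ty = M·x/J = 1.92 kip/in.
Resultant f_max = √[f_tx² + (f_v + f_ty)²] = √[2.33² + (1.192 + 1.92)²] = 3.888 kip/in.
Capacity per unit length: r_n/Ω = (1/2.0) × 0.6 × 100 × (0.707 × 0.3125) = 6.628 kip/in.
3.888 ≤ 6.628 → adequate.

f_max ≈ 3.89 kip/in; adequate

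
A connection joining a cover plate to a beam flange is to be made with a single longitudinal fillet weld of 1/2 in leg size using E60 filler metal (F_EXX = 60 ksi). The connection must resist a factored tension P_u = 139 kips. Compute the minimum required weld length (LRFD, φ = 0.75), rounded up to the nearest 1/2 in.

Throat t_e = 0.707 × 0.5 = 0.3535 in.
φr_n = 0.75 × 0.6 × 60 × 0.3535 = 9.544 kips/in.
L_req = P_u / φr_n = 139 / 9.544 = 14.56 in total.
Round up → use L = 15 in.

L = 15 in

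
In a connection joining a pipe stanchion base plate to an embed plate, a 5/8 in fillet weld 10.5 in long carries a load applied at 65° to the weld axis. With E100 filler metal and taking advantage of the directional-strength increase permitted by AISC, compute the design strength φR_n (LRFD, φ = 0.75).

E100XX → F_EXX = 100 ksi.
t_e = 0.707 × 0.625 = 0.4419 in; A_we = 0.4419 × 10.5 = 4.64 in².
Directional factor: 1.0 + 0.5 sin^1.5(65°) = 1.431.
F_nw = 0.6 × 100 × 1.431 = 85.88 ksi.
φR_n = 0.75 × 85.88 × 4.64 = 298.9 kip.

φR_n ≈ 299 kip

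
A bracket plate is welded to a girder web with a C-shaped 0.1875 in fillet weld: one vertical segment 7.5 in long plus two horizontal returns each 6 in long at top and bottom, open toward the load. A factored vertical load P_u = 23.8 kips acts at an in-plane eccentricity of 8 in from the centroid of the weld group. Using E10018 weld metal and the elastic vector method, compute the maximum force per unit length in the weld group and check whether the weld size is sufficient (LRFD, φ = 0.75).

f_max ≈ 4.76 kip/in; adequate

E100XX → F_EXX = 100 ksi.
Total weld length L_w = 19.5 in. Treat welds as unit-width lines.
Centroid: x̄ = 2×6×3 / 19.5 = 1.846 in from the vertical weld.
Polar moment about centroid: J = I_x + I_y = [7.5³/12 + 2×6×3.75²] + [7.5×1.846² + 2(6³/12 + 6×1.154²)] = 281.4 in³.
Direct shear f_v = P/L_w = 23.8 / 19.5 = 1.221 kip/in (vertical).
Torsion M = P·e = 23.8 × 8 = 190.4 kip·in.
Critical point at (x, y) = (4.154, 3.75) from centroid. f_tx = M·y/J = 2.537 kip/in; f_ty = M·x/J = 2.81 kip/in.
Resultant f_max = √[f_tx² + (f_v + f_ty)²] = √[2.537² + (1.221 + 2.81)²] = 4.763 kip/in.
Capacity per unit length: φr_n = 0.75 × 0.6 × 100 × (0.707 × 0.1875) = 5.965 kip/in.
4.763 ≤ 5.965 → adequate.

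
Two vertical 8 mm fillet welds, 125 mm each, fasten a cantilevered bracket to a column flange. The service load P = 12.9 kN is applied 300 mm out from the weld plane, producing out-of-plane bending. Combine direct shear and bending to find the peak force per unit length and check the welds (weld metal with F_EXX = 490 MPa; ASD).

L_w = 2 × 125 = 250 mm; section modulus (unit throat) S = 2 × L²/6 = 5208 mm².
Direct shear f_v = P/L_w = 12.9×10³/250 = 51.6 N/mm.
Moment M = P × e = 12.9×10³ × 300 = 3870000 N·mm; bending f_b = M/S = 743 N/mm.
f_max = √(f_v² + f_b²) = √(51.6² + 743²) = 744.8 N/mm.
r_n/Ω = (1/2.0) × 0.6 × 490 × (0.707 × 8) = 831.4 N/mm → adequate.

f_max ≈ 745 N/mm; adequate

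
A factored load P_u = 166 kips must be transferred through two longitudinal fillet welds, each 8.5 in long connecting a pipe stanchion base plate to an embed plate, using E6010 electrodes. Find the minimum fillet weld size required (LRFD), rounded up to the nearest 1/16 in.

w = 9/16 in

E60XX → F_EXX = 60 ksi.
Total weld length L = 17 in.
Required throat t_e = P_u / (φ × 0.6 F_EXX × L) = 166 / (0.75 × 0.6 × 60 × 17) = 0.3617 in.
Required leg w = t_e / 0.707 = 0.5115 in → use 9/16 in.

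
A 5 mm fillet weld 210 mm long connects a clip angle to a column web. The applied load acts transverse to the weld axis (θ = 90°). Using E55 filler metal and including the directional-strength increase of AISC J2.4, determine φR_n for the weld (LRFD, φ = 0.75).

φR_n ≈ 276 kN

E55XX → F_EXX = 550 MPa.
t_e = 0.707 × 5 = 3.535 mm; A_we = 3.535 × 210 = 742.3 mm².
Directional factor: 1.0 + 0.5 sin^1.5(90°) = 1.5.
F_nw = 0.6 × 550 × 1.5 = 495 MPa.
φR_n = 0.75 × 495 × 742.3 × 10⁻³ = 275.6 kN.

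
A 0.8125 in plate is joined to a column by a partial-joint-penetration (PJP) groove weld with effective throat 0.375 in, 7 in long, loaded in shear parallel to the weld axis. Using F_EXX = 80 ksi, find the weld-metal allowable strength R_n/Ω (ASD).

Effective throat (given) t_e = 0.375 in.
A_we = 0.375 × 7 = 2.625 in².
F_nw = 0.6 F_EXX = 48 ksi.
R_n/Ω = (48 × 2.625) / 2.0 = 63 kip.

R_n/Ω ≈ 63 kip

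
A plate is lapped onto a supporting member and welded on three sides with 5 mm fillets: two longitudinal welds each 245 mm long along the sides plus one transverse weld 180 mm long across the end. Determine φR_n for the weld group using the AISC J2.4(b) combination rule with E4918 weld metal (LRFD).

φR_n ≈ 535 kN

E49XX → F_EXX = 490 MPa.
t_e = 0.707 × 5 = 3.535 mm.
R_nwl = 0.6 × 490 × 3.535 × 490 × 10⁻³ = 509.3 kN (longitudinal, 2 welds).
R_nwt = 0.6 × 490 × 3.535 × 180 × 10⁻³ = 187.1 kN (transverse, base value).
(i) R_nwl + R_nwt = 696.3 kN; (ii) 0.85 R_nwl + 1.5 R_nwt = 713.5 kN.
R_n = max = 713.5 kN [governs: (ii)]; φR_n = 535.1 kN.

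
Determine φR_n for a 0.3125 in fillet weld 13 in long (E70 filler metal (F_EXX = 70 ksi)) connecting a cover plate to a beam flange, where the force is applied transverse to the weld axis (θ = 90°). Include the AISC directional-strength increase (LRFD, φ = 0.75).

φR_n ≈ 136 kip

t_e = 0.707 × 0.3125 = 0.2209 in; A_we = 0.2209 × 13 = 2.872 in².
Directional factor: 1.0 + 0.5 sin^1.5(90°) = 1.5.
F_nw = 0.6 × 70 × 1.5 = 63 ksi.
φR_n = 0.75 × 63 × 2.872 = 135.7 kip.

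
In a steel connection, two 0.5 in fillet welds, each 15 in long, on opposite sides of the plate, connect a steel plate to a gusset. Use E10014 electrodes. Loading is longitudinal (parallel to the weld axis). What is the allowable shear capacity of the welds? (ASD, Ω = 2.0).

E100XX → F_EXX = 100 ksi.
Effective throat t_e = 0.707 × 0.5 = 0.3535 in.
Total length L = 30 in; A_we = 0.3535 × 30 = 10.6 in².
F_nw = 0.6 F_EXX = 0.6 × 100 = 60 ksi.
R_n = 60 × 10.6 = 636.3 kip; R_n/Ω = 636.3/2.0 = 318.1 kip.

R_n/Ω ≈ 318 kip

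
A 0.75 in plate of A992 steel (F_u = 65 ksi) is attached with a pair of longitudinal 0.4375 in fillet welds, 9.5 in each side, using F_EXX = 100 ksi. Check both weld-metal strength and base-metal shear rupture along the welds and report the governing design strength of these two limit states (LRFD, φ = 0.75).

φR_n ≈ 264 kips (weld metal governs)

t_e = 0.707 × 0.4375 = 0.3093 in; L = 19 in.
Weld metal: φR_n = 0.75 × 0.6 × 100 × 0.3093 × 19 = 264.5 kips.
Base metal (shear rupture): φR_n = 0.75 × 0.6 × 65 × 0.75 × 19 = 416.8 kips.
Governing: weld metal.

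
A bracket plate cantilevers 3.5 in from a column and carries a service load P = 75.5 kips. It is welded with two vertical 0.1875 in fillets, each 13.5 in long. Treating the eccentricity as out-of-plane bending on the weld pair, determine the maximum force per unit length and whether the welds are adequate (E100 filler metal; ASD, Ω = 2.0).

E100XX → F_EXX = 100 ksi.
L_w = 2 × 13.5 = 27 in; section modulus (unit throat) S = 2 × L²/6 = 60.75 in².
Direct shear f_v = P/L_w = 75.5/27 = 2.796 kip/in.
Moment M = P × e = 75.5 × 3.5 = 264.25 kip·in; bending f_b = M/S = 4.35 kip/in.
f_max = √(f_v² + f_b²) = √(2.796² + 4.35²) = 5.171 kip/in.
r_n/Ω = (1/2.0) × 0.6 × 100 × (0.707 × 0.1875) = 3.977 kip/in → NOT adequate.

f_max ≈ 5.17 kip/in; NOT adequate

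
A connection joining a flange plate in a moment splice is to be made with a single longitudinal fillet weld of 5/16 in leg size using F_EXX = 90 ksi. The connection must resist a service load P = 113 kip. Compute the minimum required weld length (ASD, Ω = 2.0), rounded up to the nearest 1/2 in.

Throat t_e = 0.707 × 0.3125 = 0.2209 in.
r_n/Ω = (0.6 × 90 × 0.2209) / 2.0 = 5.965 kip/in.
L_req = P / (r_n/Ω) = 113 / 5.965 = 18.94 in total.
Round up → use L = 19 in.

L = 19 in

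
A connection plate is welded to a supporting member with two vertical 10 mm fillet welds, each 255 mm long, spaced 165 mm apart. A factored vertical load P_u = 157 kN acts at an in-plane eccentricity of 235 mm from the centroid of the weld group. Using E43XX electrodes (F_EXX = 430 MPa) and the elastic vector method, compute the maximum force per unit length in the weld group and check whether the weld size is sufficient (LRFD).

Total weld length L_w = 510 mm. Treat welds as unit-width lines.
Polar moment about centroid: J = 2[d³/12 + d(b/2)²] = 2[255³/12 + 255×82.5²] = 6235000 mm³.
Direct shear f_v = P/L_w = 157×10³ / 510 = 307.8 N/mm (vertical).
Torsion M = P·e = 157×10³ × 235 = 36895000 N·mm.
Critical point at (x, y) = (82.5, 127.5) from centroid. f_tx = M·y/J = 754.5 N/mm; f_ty = M·x/J = 488.2 N/mm.
Resultant f_max = √[f_tx² + (f_v + f_ty)²] = √[754.5² + (307.8 + 488.2)²] = 1097 N/mm.
Capacity per unit length: φr_n = 0.75 × 0.6 × 430 × (0.707 × 10) = 1368 N/mm.
1097 ≤ 1368 → adequate.

f_max ≈ 1100 N/mm; adequate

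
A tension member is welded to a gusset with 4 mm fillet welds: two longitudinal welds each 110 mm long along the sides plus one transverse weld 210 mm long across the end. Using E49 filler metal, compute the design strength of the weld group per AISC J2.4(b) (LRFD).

φR_n ≈ 313 kN

E49XX → F_EXX = 490 MPa.
t_e = 0.707 × 4 = 2.828 mm.
R_nwl = 0.6 × 490 × 2.828 × 220 × 10⁻³ = 182.9 kN (longitudinal, 2 welds).
R_nwt = 0.6 × 490 × 2.828 × 210 × 10⁻³ = 174.6 kN (transverse, base value).
(i) R_nwl + R_nwt = 357.5 kN; (ii) 0.85 R_nwl + 1.5 R_nwt = 417.4 kN.
R_n = max = 417.4 kN [governs: (ii)]; φR_n = 313 kN.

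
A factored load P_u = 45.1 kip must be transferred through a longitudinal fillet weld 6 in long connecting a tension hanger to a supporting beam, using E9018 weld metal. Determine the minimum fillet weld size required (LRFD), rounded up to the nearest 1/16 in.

w = 5/16 in

E90XX → F_EXX = 90 ksi.
Total weld length L = 6 in.
Required throat t_e = P_u / (φ × 0.6 F_EXX × L) = 45.1 / (0.75 × 0.6 × 90 × 6) = 0.1856 in.
Required leg w = t_e / 0.707 = 0.2625 in → use 5/16 in.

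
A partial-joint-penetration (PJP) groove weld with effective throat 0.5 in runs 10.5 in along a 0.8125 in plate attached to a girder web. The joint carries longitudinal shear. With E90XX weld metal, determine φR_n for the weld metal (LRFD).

E90XX → F_EXX = 90 ksi.
Effective throat (given) t_e = 0.5 in.
A_we = 0.5 × 10.5 = 5.25 in².
F_nw = 0.6 F_EXX = 54 ksi.
φR_n = 0.75 × 54 × 5.25 = 212.6 kips.

φR_n ≈ 213 kips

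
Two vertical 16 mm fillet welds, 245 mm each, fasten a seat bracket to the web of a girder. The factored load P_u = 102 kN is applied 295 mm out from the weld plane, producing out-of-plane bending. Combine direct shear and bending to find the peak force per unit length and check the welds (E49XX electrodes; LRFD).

f_max ≈ 1520 N/mm; adequate

E49XX → F_EXX = 490 MPa.
L_w = 2 × 245 = 490 mm; section modulus (unit throat) S = 2 × L²/6 = 20010 mm².
Direct shear f_v = P/L_w = 102×10³/490 = 208.2 N/mm.
Moment M = P × e = 102×10³ × 295 = 30090000 N·mm; bending f_b = M/S = 1504 N/mm.
f_max = √(f_v² + f_b²) = √(208.2² + 1504²) = 1518 N/mm.
φr_n = 0.75 × 0.6 × 490 × (0.707 × 16) = 2494 N/mm → adequate.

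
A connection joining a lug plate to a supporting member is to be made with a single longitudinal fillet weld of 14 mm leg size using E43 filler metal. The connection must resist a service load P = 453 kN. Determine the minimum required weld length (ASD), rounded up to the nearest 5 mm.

L = 355 mm

E43XX → F_EXX = 430 MPa.
Throat t_e = 0.707 × 14 = 9.898 mm.
r_n/Ω = (0.6 × 430 × 9.898) / 2.0 = 1277 N/mm = 1.277 kN/mm.
L_req = P / (r_n/Ω) = 453 / 1.277 = 354.8 mm total.
Round up → use L = 355 mm.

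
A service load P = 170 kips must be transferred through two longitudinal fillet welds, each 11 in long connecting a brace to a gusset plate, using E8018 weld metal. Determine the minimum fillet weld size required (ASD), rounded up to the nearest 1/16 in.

w = 1/2 in

E80XX → F_EXX = 80 ksi.
Total weld length L = 22 in.
Required throat t_e = P × Ω / (0.6 F_EXX × L) = 170 × 2.0 / (0.6 × 80 × 22) = 0.322 in.
Required leg w = t_e / 0.707 = 0.4554 in → use 1/2 in.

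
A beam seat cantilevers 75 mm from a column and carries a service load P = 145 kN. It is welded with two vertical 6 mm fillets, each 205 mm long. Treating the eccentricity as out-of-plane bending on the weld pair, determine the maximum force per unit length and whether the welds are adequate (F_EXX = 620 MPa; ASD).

L_w = 2 × 205 = 410 mm; section modulus (unit throat) S = 2 × L²/6 = 14010 mm².
Direct shear f_v = P/L_w = 145×10³/410 = 353.7 N/mm.
Moment M = P × e = 145×10³ × 75 = 10875000 N·mm; bending f_b = M/S = 776.3 N/mm.
f_max = √(f_v² + f_b²) = √(353.7² + 776.3²) = 853.1 N/mm.
r_n/Ω = (1/2.0) × 0.6 × 620 × (0.707 × 6) = 789 N/mm → NOT adequate.

f_max ≈ 853 N/mm; NOT adequate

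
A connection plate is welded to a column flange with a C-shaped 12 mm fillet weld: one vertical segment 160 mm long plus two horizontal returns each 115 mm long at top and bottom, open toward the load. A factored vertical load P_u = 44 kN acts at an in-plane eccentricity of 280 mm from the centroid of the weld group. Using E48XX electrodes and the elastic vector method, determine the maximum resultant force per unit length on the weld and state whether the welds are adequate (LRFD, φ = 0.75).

f_max ≈ 675 N/mm; adequate

E48XX → F_EXX = 480 MPa.
Total weld length L_w = 390 mm. Treat welds as unit-width lines.
Centroid: x̄ = 2×115×57.5 / 390 = 33.91 mm from the vertical weld.
Polar moment about centroid: J = I_x + I_y = [160³/12 + 2×115×80²] + [160×33.91² + 2(115³/12 + 115×23.59²)] = 2379000 mm³.
Direct shear f_v = P/L_w = 44×10³ / 390 = 112.8 N/mm (vertical).
Torsion M = P·e = 44×10³ × 280 = 12320000 N·mm.
Critical point at (x, y) = (81.09, 80) from centroid. f_tx = M·y/J = 414.3 N/mm; f_ty = M·x/J = 420 N/mm.
Resultant f_max = √[f_tx² + (f_v + f_ty)²] = √[414.3² + (112.8 + 420)²] = 674.9 N/mm.
Capacity per unit length: φr_n = 0.75 × 0.6 × 480 × (0.707 × 12) = 1833 N/mm.
674.9 ≤ 1833 → adequate.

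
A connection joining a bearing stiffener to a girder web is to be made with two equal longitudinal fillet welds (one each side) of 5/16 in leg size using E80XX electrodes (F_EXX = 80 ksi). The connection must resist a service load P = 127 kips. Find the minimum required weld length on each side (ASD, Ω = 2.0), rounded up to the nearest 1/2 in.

Throat t_e = 0.707 × 0.3125 = 0.2209 in.
r_n/Ω = (0.6 × 80 × 0.2209) / 2.0 = 5.302 kip/in.
L_req = P / (r_n/Ω) = 127 / 5.302 = 23.95 in total.
Per side: 23.95 / 2 = 11.98 in.
Round up → use L = 12 in on each side.

L = 12 in on each side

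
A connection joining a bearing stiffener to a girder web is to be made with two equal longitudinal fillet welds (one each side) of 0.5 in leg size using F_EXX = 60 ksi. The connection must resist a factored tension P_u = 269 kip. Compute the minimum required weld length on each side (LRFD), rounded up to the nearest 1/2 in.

L = 14.5 in on each side

Throat t_e = 0.707 × 0.5 = 0.3535 in.
φr_n = 0.75 × 0.6 × 60 × 0.3535 = 9.544 kip/in.
L_req = P_u / φr_n = 269 / 9.544 = 28.18 in total.
Per side: 28.18 / 2 = 14.09 in.
Round up → use L = 14.5 in on each side.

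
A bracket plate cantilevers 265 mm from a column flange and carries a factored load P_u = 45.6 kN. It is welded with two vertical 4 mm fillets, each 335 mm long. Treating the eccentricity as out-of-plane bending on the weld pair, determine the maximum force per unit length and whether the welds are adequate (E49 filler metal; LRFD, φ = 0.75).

f_max ≈ 330 N/mm; adequate

E49XX → F_EXX = 490 MPa.
L_w = 2 × 335 = 670 mm; section modulus (unit throat) S = 2 × L²/6 = 37410 mm².
Direct shear f_v = P/L_w = 45.6×10³/670 = 68.06 N/mm.
Moment M = P × e = 45.6×10³ × 265 = 12084000 N·mm; bending f_b = M/S = 323 N/mm.
f_max = √(f_v² + f_b²) = √(68.06² + 323²) = 330.1 N/mm.
φr_n = 0.75 × 0.6 × 490 × (0.707 × 4) = 623.6 N/mm → adequate.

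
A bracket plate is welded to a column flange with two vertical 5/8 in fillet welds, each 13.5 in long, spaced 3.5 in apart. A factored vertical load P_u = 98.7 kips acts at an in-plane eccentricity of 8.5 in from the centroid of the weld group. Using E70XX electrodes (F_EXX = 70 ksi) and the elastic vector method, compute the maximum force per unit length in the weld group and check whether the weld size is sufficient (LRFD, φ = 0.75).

f_max ≈ 13.3 kip/in; adequate

Total weld length L_w = 27 in. Treat welds as unit-width lines.
Polar moment about centroid: J = 2[d³/12 + d(b/2)²] = 2[13.5³/12 + 13.5×1.75²] = 492.8 in³.
Direct shear f_v = P/L_w = 98.7 / 27 = 3.656 kip/in (vertical).
Torsion M = P·e = 98.7 × 8.5 = 838.95 kip·in.
Critical point at (x, y) = (1.75, 6.75) from centroid. f_tx = M·y/J = 11.49 kip/in; f_ty = M·x/J = 2.98 kip/in.
Resultant f_max = √[f_tx² + (f_v + f_ty)²] = √[11.49² + (3.656 + 2.98)²] = 13.27 kip/in.
Capacity per unit length: φr_n = 0.75 × 0.6 × 70 × (0.707 × 0.625) = 13.92 kip/in.
13.27 ≤ 13.92 → adequate.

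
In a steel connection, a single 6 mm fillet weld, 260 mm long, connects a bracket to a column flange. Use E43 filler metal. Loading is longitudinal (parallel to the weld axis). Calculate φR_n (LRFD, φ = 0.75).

E43XX → F_EXX = 430 MPa.
Effective throat t_e = 0.707 × 6 = 4.242 mm.
Total length L = 260 mm; A_we = 4.242 × 260 = 1103 mm².
F_nw = 0.6 F_EXX = 0.6 × 430 = 258 MPa.
φR_n = 0.75 × 258 × 1103 × 10⁻³ = 213.4 kN.

φR_n ≈ 213 kN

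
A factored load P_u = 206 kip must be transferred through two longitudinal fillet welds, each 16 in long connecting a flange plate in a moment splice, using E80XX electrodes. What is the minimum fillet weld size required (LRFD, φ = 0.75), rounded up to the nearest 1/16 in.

E80XX → F_EXX = 80 ksi.
Total weld length L = 32 in.
Required throat t_e = P_u / (φ × 0.6 F_EXX × L) = 206 / (0.75 × 0.6 × 80 × 32) = 0.1788 in.
Required leg w = t_e / 0.707 = 0.2529 in → use 5/16 in.

w = 5/16 in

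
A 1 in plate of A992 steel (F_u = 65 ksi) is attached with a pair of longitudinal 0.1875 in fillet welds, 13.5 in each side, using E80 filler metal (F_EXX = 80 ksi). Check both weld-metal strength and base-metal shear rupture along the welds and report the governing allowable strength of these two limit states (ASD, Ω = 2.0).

R_n/Ω ≈ 85.9 kip (weld metal governs)

t_e = 0.707 × 0.1875 = 0.1326 in; L = 27 in.
Weld metal: R_n/Ω = (1/2.0) × 0.6 × 80 × 0.1326 × 27 = 85.9 kip.
Base metal (shear rupture): R_n/Ω = (1/2.0) × 0.6 × 65 × 1 × 27 = 526.5 kip.
Governing: weld metal.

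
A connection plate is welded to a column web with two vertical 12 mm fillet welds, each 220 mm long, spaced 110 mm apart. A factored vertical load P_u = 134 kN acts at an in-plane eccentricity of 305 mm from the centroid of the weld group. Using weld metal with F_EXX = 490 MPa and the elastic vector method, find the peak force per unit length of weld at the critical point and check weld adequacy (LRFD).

f_max ≈ 1780 N/mm; adequate

Total weld length L_w = 440 mm. Treat welds as unit-width lines.
Polar moment about centroid: J = 2[d³/12 + d(b/2)²] = 2[220³/12 + 220×55²] = 3106000 mm³.
Direct shear f_v = P/L_w = 134×10³ / 440 = 304.5 N/mm (vertical).
Torsion M = P·e = 134×10³ × 305 = 40870000 N·mm.
Critical point at (x, y) = (55, 110) from centroid. f_tx = M·y/J = 1448 N/mm; f_ty = M·x/J = 723.8 N/mm.
Resultant f_max = √[f_tx² + (f_v + f_ty)²] = √[1448² + (304.5 + 723.8)²] = 1776 N/mm.
Capacity per unit length: φr_n = 0.75 × 0.6 × 490 × (0.707 × 12) = 1871 N/mm.
1776 ≤ 1871 → adequate.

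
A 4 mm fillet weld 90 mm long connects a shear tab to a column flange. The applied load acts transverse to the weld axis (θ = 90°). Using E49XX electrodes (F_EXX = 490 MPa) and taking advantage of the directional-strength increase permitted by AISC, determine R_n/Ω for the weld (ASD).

R_n/Ω ≈ 56.1 kN

t_e = 0.707 × 4 = 2.828 mm; A_we = 2.828 × 90 = 254.5 mm².
Directional factor: 1.0 + 0.5 sin^1.5(90°) = 1.5.
F_nw = 0.6 × 490 × 1.5 = 441 MPa.
R_n/Ω = (441 × 254.5) / 2.0 × 10⁻³ = 56.12 kN.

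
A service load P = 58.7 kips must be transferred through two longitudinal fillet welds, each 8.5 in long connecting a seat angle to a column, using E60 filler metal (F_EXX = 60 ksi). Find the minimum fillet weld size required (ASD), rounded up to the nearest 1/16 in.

w = 5/16 in

Total weld length L = 17 in.
Required throat t_e = P × Ω / (0.6 F_EXX × L) = 58.7 × 2.0 / (0.6 × 60 × 17) = 0.1918 in.
Required leg w = t_e / 0.707 = 0.2713 in → use 5/16 in.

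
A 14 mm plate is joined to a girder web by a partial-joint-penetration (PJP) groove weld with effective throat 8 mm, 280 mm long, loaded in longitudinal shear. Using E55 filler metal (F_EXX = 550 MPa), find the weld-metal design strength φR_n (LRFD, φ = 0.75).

Effective throat (given) t_e = 8 mm.
A_we = 8 × 280 = 2240 mm².
F_nw = 0.6 F_EXX = 330 MPa.
φR_n = 0.75 × 330 × 2240 × 10⁻³ = 554.4 kN.

φR_n ≈ 554 kN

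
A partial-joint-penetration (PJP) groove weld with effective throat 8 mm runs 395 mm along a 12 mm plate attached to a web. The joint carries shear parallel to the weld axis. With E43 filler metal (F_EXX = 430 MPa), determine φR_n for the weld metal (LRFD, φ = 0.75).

φR_n ≈ 611 kN

Effective throat (given) t_e = 8 mm.
A_we = 8 × 395 = 3160 mm².
F_nw = 0.6 F_EXX = 258 MPa.
φR_n = 0.75 × 258 × 3160 × 10⁻³ = 611.5 kN.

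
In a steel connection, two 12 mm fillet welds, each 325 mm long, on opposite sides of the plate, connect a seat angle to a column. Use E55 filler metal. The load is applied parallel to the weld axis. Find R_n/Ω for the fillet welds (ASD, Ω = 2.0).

R_n/Ω ≈ 910 kN

E55XX → F_EXX = 550 MPa.
Effective throat t_e = 0.707 × 12 = 8.484 mm.
Total length L = 650 mm; A_we = 8.484 × 650 = 5515 mm².
F_nw = 0.6 F_EXX = 0.6 × 550 = 330 MPa.
R_n = 330 × 5515 × 10⁻³ = 1820 kN; R_n/Ω = 1820/2.0 = 909.9 kN.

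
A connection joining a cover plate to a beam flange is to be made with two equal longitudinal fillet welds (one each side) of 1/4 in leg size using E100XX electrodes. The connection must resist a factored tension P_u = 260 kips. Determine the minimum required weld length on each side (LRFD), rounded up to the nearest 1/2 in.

L = 16.5 in on each side

E100XX → F_EXX = 100 ksi.
Throat t_e = 0.707 × 0.25 = 0.1767 in.
φr_n = 0.75 × 0.6 × 100 × 0.1767 = 7.954 kips/in.
L_req = P_u / φr_n = 260 / 7.954 = 32.69 in total.
Per side: 32.69 / 2 = 16.34 in.
Round up → use L = 16.5 in on each side.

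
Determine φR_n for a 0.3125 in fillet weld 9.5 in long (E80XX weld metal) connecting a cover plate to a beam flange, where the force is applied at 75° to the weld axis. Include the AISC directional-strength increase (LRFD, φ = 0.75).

E80XX → F_EXX = 80 ksi.
t_e = 0.707 × 0.3125 = 0.2209 in; A_we = 0.2209 × 9.5 = 2.099 in².
Directional factor: 1.0 + 0.5 sin^1.5(75°) = 1.475.
F_nw = 0.6 × 80 × 1.475 = 70.78 ksi.
φR_n = 0.75 × 70.78 × 2.099 = 111.4 kip.

φR_n ≈ 111 kip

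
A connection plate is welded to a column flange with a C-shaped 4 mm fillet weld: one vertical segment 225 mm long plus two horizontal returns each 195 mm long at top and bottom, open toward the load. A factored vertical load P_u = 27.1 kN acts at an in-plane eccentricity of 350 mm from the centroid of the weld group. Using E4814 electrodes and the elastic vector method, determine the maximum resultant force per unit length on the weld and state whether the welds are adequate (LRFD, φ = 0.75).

E48XX → F_EXX = 480 MPa.
Total weld length L_w = 615 mm. Treat welds as unit-width lines.
Centroid: x̄ = 2×195×97.5 / 615 = 61.83 mm from the vertical weld.
Polar moment about centroid: J = I_x + I_y = [225³/12 + 2×195×112.5²] + [225×61.83² + 2(195³/12 + 195×35.67²)] = 8477000 mm³.
Direct shear f_v = P/L_w = 27.1×10³ / 615 = 44.07 N/mm (vertical).
Torsion M = P·e = 27.1×10³ × 350 = 9485000 N·mm.
Critical point at (x, y) = (133.2, 112.5) from centroid. f_tx = M·y/J = 125.9 N/mm; f_ty = M·x/J = 149 N/mm.
Resultant f_max = √[f_tx² + (f_v + f_ty)²] = √[125.9² + (44.07 + 149)²] = 230.5 N/mm.
Capacity per unit length: φr_n = 0.75 × 0.6 × 480 × (0.707 × 4) = 610.8 N/mm.
230.5 ≤ 610.8 → adequate.

f_max ≈ 230 N/mm; adequate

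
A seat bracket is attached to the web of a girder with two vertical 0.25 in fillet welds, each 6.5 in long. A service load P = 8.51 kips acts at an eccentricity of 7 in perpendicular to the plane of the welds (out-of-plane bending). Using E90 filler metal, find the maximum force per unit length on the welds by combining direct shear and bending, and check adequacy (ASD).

E90XX → F_EXX = 90 ksi.
L_w = 2 × 6.5 = 13 in; section modulus (unit throat) S = 2 × L²/6 = 14.08 in².
Direct shear f_v = P/L_w = 8.51/13 = 0.6546 kip/in.
Moment M = P × e = 8.51 × 7 = 59.57 kip·in; bending f_b = M/S = 4.23 kip/in.
f_max = √(f_v² + f_b²) = √(0.6546² + 4.23²) = 4.28 kip/in.
r_n/Ω = (1/2.0) × 0.6 × 90 × (0.707 × 0.25) = 4.772 kip/in → adequate.

f_max ≈ 4.28 kip/in; adequate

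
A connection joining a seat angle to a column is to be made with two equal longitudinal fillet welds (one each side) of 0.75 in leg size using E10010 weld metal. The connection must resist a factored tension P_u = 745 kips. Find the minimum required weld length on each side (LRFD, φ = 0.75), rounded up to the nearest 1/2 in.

E100XX → F_EXX = 100 ksi.
Throat t_e = 0.707 × 0.75 = 0.5302 in.
φr_n = 0.75 × 0.6 × 100 × 0.5302 = 23.86 kips/in.
L_req = P_u / φr_n = 745 / 23.86 = 31.22 in total.
Per side: 31.22 / 2 = 15.61 in.
Round up → use L = 16 in on each side.

L = 16 in on each side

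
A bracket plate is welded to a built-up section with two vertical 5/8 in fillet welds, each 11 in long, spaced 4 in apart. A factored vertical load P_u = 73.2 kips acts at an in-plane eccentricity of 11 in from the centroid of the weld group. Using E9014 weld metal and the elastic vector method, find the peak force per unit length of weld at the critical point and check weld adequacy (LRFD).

E90XX → F_EXX = 90 ksi.
Total weld length L_w = 22 in. Treat welds as unit-width lines.
Polar moment about centroid: J = 2[d³/12 + d(b/2)²] = 2[11³/12 + 11×2²] = 309.8 in³.
Direct shear f_v = P/L_w = 73.2 / 22 = 3.327 kip/in (vertical).
Torsion M = P·e = 73.2 × 11 = 805.2 kip·in.
Critical point at (x, y) = (2, 5.5) from centroid. f_tx = M·y/J = 14.29 kip/in; f_ty = M·x/J = 5.198 kip/in.
Resultant f_max = √[f_tx² + (f_v + f_ty)²] = √[14.29² + (3.327 + 5.198)²] = 16.64 kip/in.
Capacity per unit length: φr_n = 0.75 × 0.6 × 90 × (0.707 × 0.625) = 17.9 kip/in.
16.64 ≤ 17.9 → adequate.

f_max ≈ 16.6 kip/in; adequate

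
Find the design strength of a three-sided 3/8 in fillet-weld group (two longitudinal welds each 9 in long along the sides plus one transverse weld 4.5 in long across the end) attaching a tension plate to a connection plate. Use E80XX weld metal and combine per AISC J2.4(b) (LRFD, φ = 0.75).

E80XX → F_EXX = 80 ksi.
t_e = 0.707 × 0.375 = 0.2651 in.
R_nwl = 0.6 × 80 × 0.2651 × 18 = 229.1 kips (longitudinal, 2 welds).
R_nwt = 0.6 × 80 × 0.2651 × 4.5 = 57.27 kips (transverse, base value).
(i) R_nwl + R_nwt = 286.3 kips; (ii) 0.85 R_nwl + 1.5 R_nwt = 280.6 kips.
R_n = max = 286.3 kips [governs: (i)]; φR_n = 214.8 kips.

φR_n ≈ 215 kips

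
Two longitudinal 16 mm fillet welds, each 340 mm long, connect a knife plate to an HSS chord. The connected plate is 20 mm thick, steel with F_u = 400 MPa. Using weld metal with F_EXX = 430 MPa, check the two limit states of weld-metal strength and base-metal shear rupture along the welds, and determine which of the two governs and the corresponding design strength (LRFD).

φR_n ≈ 1490 kN (weld metal governs)

t_e = 0.707 × 16 = 11.31 mm; L = 680 mm.
Weld metal: φR_n = 0.75 × 0.6 × 430 × 11.31 × 680 × 10⁻³ = 1488 kN.
Base metal (shear rupture): φR_n = 0.75 × 0.6 × 400 × 20 × 680 × 10⁻³ = 2448 kN.
Governing: weld metal.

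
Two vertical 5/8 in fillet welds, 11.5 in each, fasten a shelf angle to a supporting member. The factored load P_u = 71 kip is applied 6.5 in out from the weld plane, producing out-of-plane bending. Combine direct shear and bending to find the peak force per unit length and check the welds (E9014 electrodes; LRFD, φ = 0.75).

E90XX → F_EXX = 90 ksi.
L_w = 2 × 11.5 = 23 in; section modulus (unit throat) S = 2 × L²/6 = 44.08 in².
Direct shear f_v = P/L_w = 71/23 = 3.087 kip/in.
Moment M = P × e = 71 × 6.5 = 461.5 kip·in; bending f_b = M/S = 10.47 kip/in.
f_max = √(f_v² + f_b²) = √(3.087² + 10.47²) = 10.91 kip/in.
φr_n = 0.75 × 0.6 × 90 × (0.707 × 0.625) = 17.9 kip/in → adequate.

f_max ≈ 10.9 kip/in; adequate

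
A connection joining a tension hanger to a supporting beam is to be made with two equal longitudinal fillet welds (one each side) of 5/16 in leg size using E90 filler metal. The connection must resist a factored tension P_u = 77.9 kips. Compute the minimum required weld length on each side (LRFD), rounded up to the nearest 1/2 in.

L = 4.5 in on each side

E90XX → F_EXX = 90 ksi.
Throat t_e = 0.707 × 0.3125 = 0.2209 in.
φr_n = 0.75 × 0.6 × 90 × 0.2209 = 8.948 kips/in.
L_req = P_u / φr_n = 77.9 / 8.948 = 8.706 in total.
Per side: 8.706 / 2 = 4.353 in.
Round up → use L = 4.5 in on each side.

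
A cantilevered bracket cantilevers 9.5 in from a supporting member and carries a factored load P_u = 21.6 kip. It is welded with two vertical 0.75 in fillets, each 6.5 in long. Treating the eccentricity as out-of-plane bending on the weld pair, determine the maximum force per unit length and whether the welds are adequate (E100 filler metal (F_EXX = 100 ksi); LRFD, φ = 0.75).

L_w = 2 × 6.5 = 13 in; section modulus (unit throat) S = 2 × L²/6 = 14.08 in².
Direct shear f_v = P/L_w = 21.6/13 = 1.662 kip/in.
Moment M = P × e = 21.6 × 9.5 = 205.2 kip·in; bending f_b = M/S = 14.57 kip/in.
f_max = √(f_v² + f_b²) = √(1.662² + 14.57²) = 14.66 kip/in.
φr_n = 0.75 × 0.6 × 100 × (0.707 × 0.75) = 23.86 kip/in → adequate.

f_max ≈ 14.7 kip/in; adequate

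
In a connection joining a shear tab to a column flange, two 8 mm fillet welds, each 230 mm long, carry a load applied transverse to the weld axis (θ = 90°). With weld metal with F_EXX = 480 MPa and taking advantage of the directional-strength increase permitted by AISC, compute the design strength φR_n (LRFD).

φR_n ≈ 843 kN

t_e = 0.707 × 8 = 5.656 mm; A_we = 5.656 × 460 = 2602 mm².
Directional factor: 1.0 + 0.5 sin^1.5(90°) = 1.5.
F_nw = 0.6 × 480 × 1.5 = 432 MPa.
φR_n = 0.75 × 432 × 2602 × 10⁻³ = 843 kN.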